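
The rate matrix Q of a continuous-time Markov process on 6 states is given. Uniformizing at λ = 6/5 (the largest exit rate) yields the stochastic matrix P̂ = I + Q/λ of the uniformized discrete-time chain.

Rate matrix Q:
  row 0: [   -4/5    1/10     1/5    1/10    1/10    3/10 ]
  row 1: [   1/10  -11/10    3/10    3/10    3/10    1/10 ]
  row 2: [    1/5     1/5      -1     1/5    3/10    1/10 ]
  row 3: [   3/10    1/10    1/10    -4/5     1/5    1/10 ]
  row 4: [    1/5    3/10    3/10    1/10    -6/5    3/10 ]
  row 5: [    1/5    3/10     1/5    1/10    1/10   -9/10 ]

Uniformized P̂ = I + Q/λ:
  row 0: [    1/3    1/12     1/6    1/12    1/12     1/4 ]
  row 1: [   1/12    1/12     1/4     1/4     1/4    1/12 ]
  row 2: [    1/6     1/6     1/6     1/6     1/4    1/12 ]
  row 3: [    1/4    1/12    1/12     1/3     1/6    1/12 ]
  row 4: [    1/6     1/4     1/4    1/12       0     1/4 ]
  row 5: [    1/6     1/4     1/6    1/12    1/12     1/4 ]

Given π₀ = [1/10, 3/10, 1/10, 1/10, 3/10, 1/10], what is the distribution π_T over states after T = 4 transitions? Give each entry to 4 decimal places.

t=0: π = [0.1000, 0.3000, 0.1000, 0.1000, 0.3000, 0.1000]
t=1: π = [0.1667, 0.1583, 0.2083, 0.1667, 0.1333, 0.1667]
t=2: π = [0.1951, 0.1507, 0.1771, 0.1688, 0.1472, 0.1611]
t=3: π = [0.2007, 0.1495, 0.1774, 0.1654, 0.1398, 0.1672]
t=4: π = [0.2014, 0.1493, 0.1770, 0.1644, 0.1400, 0.1679]

π = [0.2014, 0.1493, 0.1770, 0.1644, 0.1400, 0.1679]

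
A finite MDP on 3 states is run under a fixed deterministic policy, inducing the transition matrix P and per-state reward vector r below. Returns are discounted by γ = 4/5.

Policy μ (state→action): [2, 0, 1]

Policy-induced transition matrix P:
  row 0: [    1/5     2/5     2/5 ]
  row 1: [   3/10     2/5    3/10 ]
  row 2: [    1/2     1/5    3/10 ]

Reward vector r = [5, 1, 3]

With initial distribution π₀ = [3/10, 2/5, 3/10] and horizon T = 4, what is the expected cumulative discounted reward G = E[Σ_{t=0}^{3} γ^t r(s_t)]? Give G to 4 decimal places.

G = 8.6386

t=0: π = [0.3000, 0.4000, 0.3000], E[r] = 2.8000, γ^t·E[r] = 2.800000, running G = 2.800000
t=1: π = [0.3300, 0.3400, 0.3300], E[r] = 2.9800, γ^t·E[r] = 2.384000, running G = 5.184000
t=2: π = [0.3330, 0.3340, 0.3330], E[r] = 2.9980, γ^t·E[r] = 1.918720, running G = 7.102720
t=3: π = [0.3333, 0.3334, 0.3333], E[r] = 2.9998, γ^t·E[r] = 1.535898, running G = 8.638618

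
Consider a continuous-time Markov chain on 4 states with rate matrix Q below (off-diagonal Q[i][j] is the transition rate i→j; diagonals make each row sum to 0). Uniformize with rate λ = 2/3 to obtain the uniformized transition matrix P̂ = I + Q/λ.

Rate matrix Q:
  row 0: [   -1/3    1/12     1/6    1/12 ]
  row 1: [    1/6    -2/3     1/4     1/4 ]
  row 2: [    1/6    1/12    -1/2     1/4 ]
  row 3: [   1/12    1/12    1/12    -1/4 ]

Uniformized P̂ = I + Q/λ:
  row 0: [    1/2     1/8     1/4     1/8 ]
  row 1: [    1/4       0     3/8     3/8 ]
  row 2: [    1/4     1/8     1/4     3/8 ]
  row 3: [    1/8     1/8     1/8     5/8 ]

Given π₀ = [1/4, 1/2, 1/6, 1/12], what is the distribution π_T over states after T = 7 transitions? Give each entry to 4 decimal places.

π = [0.2650, 0.1111, 0.2125, 0.4114]

t=0: π = [0.2500, 0.5000, 0.1667, 0.0833]
t=1: π = [0.3021, 0.0625, 0.3021, 0.3333]
t=2: π = [0.2839, 0.1172, 0.2161, 0.3828]
t=3: π = [0.2731, 0.1104, 0.2168, 0.3997]
t=4: π = [0.2683, 0.1112, 0.2138, 0.4067]
t=5: π = [0.2662, 0.1111, 0.2131, 0.4096]
t=6: π = [0.2654, 0.1111, 0.2127, 0.4108]
t=7: π = [0.2650, 0.1111, 0.2125, 0.4114]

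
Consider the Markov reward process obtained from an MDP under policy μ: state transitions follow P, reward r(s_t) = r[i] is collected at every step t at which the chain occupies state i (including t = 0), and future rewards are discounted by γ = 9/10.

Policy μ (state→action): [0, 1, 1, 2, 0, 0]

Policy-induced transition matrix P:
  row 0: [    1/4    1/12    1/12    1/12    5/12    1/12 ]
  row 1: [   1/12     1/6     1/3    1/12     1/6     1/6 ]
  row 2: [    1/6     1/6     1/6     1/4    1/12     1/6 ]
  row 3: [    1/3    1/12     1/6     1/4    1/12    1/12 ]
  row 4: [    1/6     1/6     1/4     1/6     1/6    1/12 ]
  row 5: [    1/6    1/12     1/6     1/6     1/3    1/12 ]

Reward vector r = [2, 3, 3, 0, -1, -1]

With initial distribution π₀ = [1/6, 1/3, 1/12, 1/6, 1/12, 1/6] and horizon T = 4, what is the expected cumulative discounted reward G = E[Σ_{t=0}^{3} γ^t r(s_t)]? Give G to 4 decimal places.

G = 3.8718

t=0: π = [0.1667, 0.3333, 0.0833, 0.1667, 0.0833, 0.1667], E[r] = 1.3333, γ^t·E[r] = 1.333333, running G = 1.333333
t=1: π = [0.1806, 0.1250, 0.2153, 0.1458, 0.2153, 0.1181], E[r] = 1.0486, γ^t·E[r] = 0.943750, running G = 2.277083
t=2: π = [0.1956, 0.1296, 0.1904, 0.1713, 0.2014, 0.1117], E[r] = 1.0382, γ^t·E[r] = 0.840938, running G = 3.118021
t=3: π = [0.2007, 0.1268, 0.1888, 0.1697, 0.2040, 0.1100], E[r] = 1.0340, γ^t·E[r] = 0.753785, running G = 3.871806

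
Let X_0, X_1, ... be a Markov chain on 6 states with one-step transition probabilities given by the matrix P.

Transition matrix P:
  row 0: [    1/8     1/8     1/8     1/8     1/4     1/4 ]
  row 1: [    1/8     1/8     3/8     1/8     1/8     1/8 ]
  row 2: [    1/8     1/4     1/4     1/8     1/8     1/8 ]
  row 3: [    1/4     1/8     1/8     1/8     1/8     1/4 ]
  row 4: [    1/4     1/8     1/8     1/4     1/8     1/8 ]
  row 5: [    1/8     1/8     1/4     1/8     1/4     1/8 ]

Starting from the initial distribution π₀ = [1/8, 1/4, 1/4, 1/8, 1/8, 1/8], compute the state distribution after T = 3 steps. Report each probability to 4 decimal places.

t=0: π = [0.1250, 0.2500, 0.2500, 0.1250, 0.1250, 0.1250]
t=1: π = [0.1563, 0.1563, 0.2344, 0.1406, 0.1563, 0.1563]
t=2: π = [0.1621, 0.1543, 0.2129, 0.1445, 0.1641, 0.1621]
t=3: π = [0.1636, 0.1516, 0.2104, 0.1455, 0.1655, 0.1633]

π = [0.1636, 0.1516, 0.2104, 0.1455, 0.1655, 0.1633]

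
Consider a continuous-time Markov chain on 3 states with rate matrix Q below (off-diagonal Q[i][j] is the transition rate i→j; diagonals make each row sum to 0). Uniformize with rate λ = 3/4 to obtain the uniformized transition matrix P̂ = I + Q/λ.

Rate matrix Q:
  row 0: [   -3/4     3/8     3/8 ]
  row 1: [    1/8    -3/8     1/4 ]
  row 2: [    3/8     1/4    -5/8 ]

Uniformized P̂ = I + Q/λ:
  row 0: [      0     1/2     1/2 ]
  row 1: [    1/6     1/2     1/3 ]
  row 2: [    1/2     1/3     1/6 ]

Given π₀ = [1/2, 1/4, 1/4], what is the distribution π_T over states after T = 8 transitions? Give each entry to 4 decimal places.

π = [0.2342, 0.4468, 0.3191]

t=0: π = [0.5000, 0.2500, 0.2500]
t=1: π = [0.1667, 0.4583, 0.3750]
t=2: π = [0.2639, 0.4375, 0.2986]
t=3: π = [0.2222, 0.4502, 0.3275]
t=4: π = [0.2388, 0.4454, 0.3158]
t=5: π = [0.2321, 0.4474, 0.3205]
t=6: π = [0.2348, 0.4466, 0.3186]
t=7: π = [0.2337, 0.4469, 0.3194]
t=8: π = [0.2342, 0.4468, 0.3191]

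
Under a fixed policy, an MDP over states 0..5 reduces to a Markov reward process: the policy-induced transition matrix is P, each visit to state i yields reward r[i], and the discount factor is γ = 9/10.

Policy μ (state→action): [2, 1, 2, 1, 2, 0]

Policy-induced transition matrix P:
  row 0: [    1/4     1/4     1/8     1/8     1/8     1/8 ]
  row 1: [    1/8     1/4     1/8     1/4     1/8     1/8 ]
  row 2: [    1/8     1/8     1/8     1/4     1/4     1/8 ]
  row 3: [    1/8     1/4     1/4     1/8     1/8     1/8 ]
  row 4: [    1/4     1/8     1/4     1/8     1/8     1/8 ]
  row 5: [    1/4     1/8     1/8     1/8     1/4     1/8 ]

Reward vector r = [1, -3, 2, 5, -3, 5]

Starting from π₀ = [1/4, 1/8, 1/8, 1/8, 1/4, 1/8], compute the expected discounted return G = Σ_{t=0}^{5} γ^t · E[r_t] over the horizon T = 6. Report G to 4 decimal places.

G = 4.0322

t=0: π = [0.2500, 0.1250, 0.1250, 0.1250, 0.2500, 0.1250], E[r] = 0.6250, γ^t·E[r] = 0.625000, running G = 0.625000
t=1: π = [0.2031, 0.1875, 0.1719, 0.1563, 0.1563, 0.1250], E[r] = 0.9219, γ^t·E[r] = 0.829688, running G = 1.454688
t=2: π = [0.1855, 0.1934, 0.1641, 0.1699, 0.1621, 0.1250], E[r] = 0.9219, γ^t·E[r] = 0.746719, running G = 2.201406
t=3: π = [0.1841, 0.1936, 0.1665, 0.1697, 0.1611, 0.1250], E[r] = 0.9263, γ^t·E[r] = 0.675250, running G = 2.876657
t=4: π = [0.1838, 0.1934, 0.1664, 0.1700, 0.1614, 0.1250], E[r] = 0.9270, γ^t·E[r] = 0.608186, running G = 3.484843
t=5: π = [0.1838, 0.1934, 0.1664, 0.1700, 0.1614, 0.1250], E[r] = 0.9270, γ^t·E[r] = 0.547406, running G = 4.032248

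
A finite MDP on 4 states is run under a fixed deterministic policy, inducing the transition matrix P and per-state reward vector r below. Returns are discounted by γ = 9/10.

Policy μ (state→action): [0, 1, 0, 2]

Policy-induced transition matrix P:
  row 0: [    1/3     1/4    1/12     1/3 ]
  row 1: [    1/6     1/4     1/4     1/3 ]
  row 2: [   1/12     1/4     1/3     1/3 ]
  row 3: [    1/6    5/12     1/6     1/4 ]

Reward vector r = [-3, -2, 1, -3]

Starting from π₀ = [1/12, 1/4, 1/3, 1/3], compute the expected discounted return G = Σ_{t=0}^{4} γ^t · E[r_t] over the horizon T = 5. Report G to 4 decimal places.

t=0: π = [0.0833, 0.2500, 0.3333, 0.3333], E[r] = -1.4167, γ^t·E[r] = -1.416667, running G = -1.416667
t=1: π = [0.1528, 0.3056, 0.2361, 0.3056], E[r] = -1.7500, γ^t·E[r] = -1.575000, running G = -2.991667
t=2: π = [0.1725, 0.3009, 0.2188, 0.3079], E[r] = -1.8241, γ^t·E[r] = -1.477500, running G = -4.469167
t=3: π = [0.1772, 0.3013, 0.2138, 0.3077], E[r] = -1.8434, γ^t·E[r] = -1.343813, running G = -5.812979
t=4: π = [0.1784, 0.3013, 0.2126, 0.3077], E[r] = -1.8481, γ^t·E[r] = -1.212553, running G = -7.025532

G = -7.0255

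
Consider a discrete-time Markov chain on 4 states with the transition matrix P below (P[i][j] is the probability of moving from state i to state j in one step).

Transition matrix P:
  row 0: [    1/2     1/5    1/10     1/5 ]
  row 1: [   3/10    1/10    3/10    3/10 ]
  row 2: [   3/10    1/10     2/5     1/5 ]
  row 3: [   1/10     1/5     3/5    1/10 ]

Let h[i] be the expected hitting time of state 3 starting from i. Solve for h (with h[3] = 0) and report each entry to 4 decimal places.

h = [4.6199, 4.2105, 4.6784, 0.0000]

First-step conditioning: h[3] = 0; for i ≠ 3, h[i] = 1 + Σ_k P[i][k]·h[k].
  h[0] = 1 + 1/2·h[0] + 1/5·h[1] + 1/10·h[2]
  h[1] = 1 + 3/10·h[0] + 1/10·h[1] + 3/10·h[2]
  h[2] = 1 + 3/10·h[0] + 1/10·h[1] + 2/5·h[2]
Solving the 3×3 linear system over states ≠ 3 gives exactly h = [790/171, 80/19, 800/171, 0] (h[3] = 0 is the target).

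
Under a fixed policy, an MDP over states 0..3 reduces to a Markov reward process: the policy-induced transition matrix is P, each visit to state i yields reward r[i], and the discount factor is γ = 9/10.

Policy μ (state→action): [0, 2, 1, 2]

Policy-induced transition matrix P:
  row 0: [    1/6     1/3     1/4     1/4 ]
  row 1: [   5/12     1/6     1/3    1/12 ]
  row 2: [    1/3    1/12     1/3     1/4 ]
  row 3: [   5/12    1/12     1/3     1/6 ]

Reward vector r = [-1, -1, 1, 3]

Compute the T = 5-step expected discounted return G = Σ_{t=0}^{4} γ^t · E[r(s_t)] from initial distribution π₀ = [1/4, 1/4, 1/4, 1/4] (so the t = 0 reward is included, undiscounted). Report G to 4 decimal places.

t=0: π = [0.2500, 0.2500, 0.2500, 0.2500], E[r] = 0.5000, γ^t·E[r] = 0.500000, running G = 0.500000
t=1: π = [0.3333, 0.1667, 0.3125, 0.1875], E[r] = 0.3750, γ^t·E[r] = 0.337500, running G = 0.837500
t=2: π = [0.3073, 0.1806, 0.3056, 0.2066], E[r] = 0.4375, γ^t·E[r] = 0.354375, running G = 1.191875
t=3: π = [0.3144, 0.1752, 0.3077, 0.2027], E[r] = 0.4262, γ^t·E[r] = 0.310711, running G = 1.502586
t=4: π = [0.3124, 0.1765, 0.3071, 0.2039], E[r] = 0.4299, γ^t·E[r] = 0.282060, running G = 1.784646

G = 1.7846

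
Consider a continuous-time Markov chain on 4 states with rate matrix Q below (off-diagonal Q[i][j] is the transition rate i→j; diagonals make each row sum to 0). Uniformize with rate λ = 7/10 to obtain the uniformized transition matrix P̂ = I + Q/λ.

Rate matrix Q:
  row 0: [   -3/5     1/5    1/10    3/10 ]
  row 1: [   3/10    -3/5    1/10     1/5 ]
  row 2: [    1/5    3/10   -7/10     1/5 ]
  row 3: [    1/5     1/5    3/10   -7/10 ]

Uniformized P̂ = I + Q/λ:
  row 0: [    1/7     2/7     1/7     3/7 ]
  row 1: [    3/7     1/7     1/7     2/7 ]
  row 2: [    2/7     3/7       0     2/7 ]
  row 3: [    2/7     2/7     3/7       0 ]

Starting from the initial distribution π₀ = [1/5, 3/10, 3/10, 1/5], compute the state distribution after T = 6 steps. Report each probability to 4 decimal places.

t=0: π = [0.2000, 0.3000, 0.3000, 0.2000]
t=1: π = [0.3000, 0.2857, 0.1571, 0.2571]
t=2: π = [0.2837, 0.2673, 0.1939, 0.2551]
t=3: π = [0.2834, 0.2752, 0.1880, 0.2534]
t=4: π = [0.2845, 0.2733, 0.1884, 0.2538]
t=5: π = [0.2841, 0.2736, 0.1885, 0.2538]
t=6: π = [0.2842, 0.2736, 0.1885, 0.2538]

π = [0.2842, 0.2736, 0.1885, 0.2538]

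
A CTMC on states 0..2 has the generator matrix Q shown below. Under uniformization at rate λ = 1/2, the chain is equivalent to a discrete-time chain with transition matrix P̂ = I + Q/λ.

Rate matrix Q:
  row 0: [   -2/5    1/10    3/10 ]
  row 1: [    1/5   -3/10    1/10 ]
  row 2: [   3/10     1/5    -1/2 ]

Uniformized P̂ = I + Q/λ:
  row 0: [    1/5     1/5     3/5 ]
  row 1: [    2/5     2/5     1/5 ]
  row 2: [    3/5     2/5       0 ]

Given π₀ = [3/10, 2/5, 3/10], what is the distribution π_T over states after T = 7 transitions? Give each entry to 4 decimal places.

t=0: π = [0.3000, 0.4000, 0.3000]
t=1: π = [0.4000, 0.3400, 0.2600]
t=2: π = [0.3720, 0.3200, 0.3080]
t=3: π = [0.3872, 0.3256, 0.2872]
t=4: π = [0.3800, 0.3226, 0.2974]
t=5: π = [0.3835, 0.3240, 0.2925]
t=6: π = [0.3818, 0.3233, 0.2949]
t=7: π = [0.3826, 0.3236, 0.2937]

π = [0.3826, 0.3236, 0.2937]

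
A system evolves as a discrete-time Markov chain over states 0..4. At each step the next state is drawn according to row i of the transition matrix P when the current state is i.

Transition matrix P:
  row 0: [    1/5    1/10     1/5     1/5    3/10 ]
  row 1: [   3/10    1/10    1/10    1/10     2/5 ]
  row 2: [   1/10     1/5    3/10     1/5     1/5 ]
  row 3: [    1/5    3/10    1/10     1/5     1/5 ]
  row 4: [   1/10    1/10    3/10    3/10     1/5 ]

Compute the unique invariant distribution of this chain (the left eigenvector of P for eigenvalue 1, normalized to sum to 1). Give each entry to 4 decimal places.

π = [0.1704, 0.1626, 0.2087, 0.2087, 0.2496]

Balance equations π_j = Σ_i π_i·P[i][j]:
  π_0 = 1/5·π_0 + 3/10·π_1 + 1/10·π_2 + 1/5·π_3 + 1/10·π_4
  π_1 = 1/10·π_0 + 1/10·π_1 + 1/5·π_2 + 3/10·π_3 + 1/10·π_4
  π_2 = 1/5·π_0 + 1/10·π_1 + 3/10·π_2 + 1/10·π_3 + 3/10·π_4
  π_3 = 1/5·π_0 + 1/10·π_1 + 1/5·π_2 + 1/5·π_3 + 3/10·π_4
  normalize: π_0 + π_1 + π_2 + π_3 + π_4 = 1
Solving the linear system gives exactly π = [98/575, 187/1150, 24/115, 24/115, 287/1150].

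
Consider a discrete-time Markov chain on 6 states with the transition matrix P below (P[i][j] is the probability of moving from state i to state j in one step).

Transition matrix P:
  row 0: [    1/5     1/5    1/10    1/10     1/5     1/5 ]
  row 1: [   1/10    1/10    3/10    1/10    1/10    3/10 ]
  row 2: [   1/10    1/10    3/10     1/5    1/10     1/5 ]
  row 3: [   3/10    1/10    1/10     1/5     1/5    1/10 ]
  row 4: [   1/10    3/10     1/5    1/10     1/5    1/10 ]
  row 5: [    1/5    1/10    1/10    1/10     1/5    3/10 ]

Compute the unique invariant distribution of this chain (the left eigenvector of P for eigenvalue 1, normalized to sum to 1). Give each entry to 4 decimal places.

Balance equations π_j = Σ_i π_i·P[i][j]:
  π_0 = 1/5·π_0 + 1/10·π_1 + 1/10·π_2 + 3/10·π_3 + 1/10·π_4 + 1/5·π_5
  π_1 = 1/5·π_0 + 1/10·π_1 + 1/10·π_2 + 1/10·π_3 + 3/10·π_4 + 1/10·π_5
  π_2 = 1/10·π_0 + 3/10·π_1 + 3/10·π_2 + 1/10·π_3 + 1/5·π_4 + 1/10·π_5
  π_3 = 1/10·π_0 + 1/10·π_1 + 1/5·π_2 + 1/5·π_3 + 1/10·π_4 + 1/10·π_5
  π_4 = 1/5·π_0 + 1/10·π_1 + 1/10·π_2 + 1/5·π_3 + 1/5·π_4 + 1/5·π_5
  normalize: π_0 + π_1 + π_2 + π_3 + π_4 + π_5 = 1
Solving the linear system gives exactly π = [12319/75491, 11298/75491, 13834/75491, 9925/75491, 12585/75491, 15530/75491].

π = [0.1632, 0.1497, 0.1833, 0.1315, 0.1667, 0.2057]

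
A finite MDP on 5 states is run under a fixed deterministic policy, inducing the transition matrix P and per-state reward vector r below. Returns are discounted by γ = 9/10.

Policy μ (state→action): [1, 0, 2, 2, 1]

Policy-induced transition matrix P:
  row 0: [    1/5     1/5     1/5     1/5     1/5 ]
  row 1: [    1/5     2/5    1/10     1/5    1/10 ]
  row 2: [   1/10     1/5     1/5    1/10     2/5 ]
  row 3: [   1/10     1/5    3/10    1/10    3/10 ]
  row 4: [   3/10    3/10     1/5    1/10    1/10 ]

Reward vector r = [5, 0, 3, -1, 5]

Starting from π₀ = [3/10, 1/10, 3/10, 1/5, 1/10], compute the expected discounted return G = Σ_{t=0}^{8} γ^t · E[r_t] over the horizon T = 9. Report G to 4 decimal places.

G = 15.0944

t=0: π = [0.3000, 0.1000, 0.3000, 0.2000, 0.1000], E[r] = 2.7000, γ^t·E[r] = 2.700000, running G = 2.700000
t=1: π = [0.1600, 0.2300, 0.2100, 0.1400, 0.2600], E[r] = 2.5900, γ^t·E[r] = 2.331000, running G = 5.031000
t=2: π = [0.1910, 0.2720, 0.1910, 0.1390, 0.2070], E[r] = 2.4240, γ^t·E[r] = 1.963440, running G = 6.994440
t=3: π = [0.1877, 0.2751, 0.1867, 0.1463, 0.2042], E[r] = 2.3733, γ^t·E[r] = 1.730136, running G = 8.724576
t=4: π = [0.1871, 0.2754, 0.1871, 0.1463, 0.2040], E[r] = 2.3709, γ^t·E[r] = 1.555534, running G = 10.280110
t=5: π = [0.1871, 0.2755, 0.1871, 0.1463, 0.2041], E[r] = 2.3708, γ^t·E[r] = 1.399955, running G = 11.680065
t=6: π = [0.1871, 0.2755, 0.1871, 0.1463, 0.2041], E[r] = 2.3708, γ^t·E[r] = 1.259924, running G = 12.939989
t=7: π = [0.1871, 0.2755, 0.1871, 0.1463, 0.2041], E[r] = 2.3707, γ^t·E[r] = 1.133922, running G = 14.073911
t=8: π = [0.1871, 0.2755, 0.1871, 0.1463, 0.2041], E[r] = 2.3707, γ^t·E[r] = 1.020529, running G = 15.094441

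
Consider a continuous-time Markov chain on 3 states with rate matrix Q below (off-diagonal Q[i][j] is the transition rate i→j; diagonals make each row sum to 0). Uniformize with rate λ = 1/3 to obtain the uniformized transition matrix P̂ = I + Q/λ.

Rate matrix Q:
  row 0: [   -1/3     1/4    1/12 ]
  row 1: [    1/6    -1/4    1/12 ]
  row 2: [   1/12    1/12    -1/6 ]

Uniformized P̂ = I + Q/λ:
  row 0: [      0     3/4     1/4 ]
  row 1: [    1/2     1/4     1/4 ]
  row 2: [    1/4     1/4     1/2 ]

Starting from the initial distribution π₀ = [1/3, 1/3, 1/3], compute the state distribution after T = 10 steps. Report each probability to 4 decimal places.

π = [0.2778, 0.3888, 0.3333]

t=0: π = [0.3333, 0.3333, 0.3333]
t=1: π = [0.2500, 0.4167, 0.3333]
t=2: π = [0.2917, 0.3750, 0.3333]
t=3: π = [0.2708, 0.3958, 0.3333]
t=4: π = [0.2813, 0.3854, 0.3333]
t=5: π = [0.2760, 0.3906, 0.3333]
t=6: π = [0.2786, 0.3880, 0.3333]
t=7: π = [0.2773, 0.3893, 0.3333]
t=8: π = [0.2780, 0.3887, 0.3333]
t=9: π = [0.2777, 0.3890, 0.3333]
t=10: π = [0.2778, 0.3888, 0.3333]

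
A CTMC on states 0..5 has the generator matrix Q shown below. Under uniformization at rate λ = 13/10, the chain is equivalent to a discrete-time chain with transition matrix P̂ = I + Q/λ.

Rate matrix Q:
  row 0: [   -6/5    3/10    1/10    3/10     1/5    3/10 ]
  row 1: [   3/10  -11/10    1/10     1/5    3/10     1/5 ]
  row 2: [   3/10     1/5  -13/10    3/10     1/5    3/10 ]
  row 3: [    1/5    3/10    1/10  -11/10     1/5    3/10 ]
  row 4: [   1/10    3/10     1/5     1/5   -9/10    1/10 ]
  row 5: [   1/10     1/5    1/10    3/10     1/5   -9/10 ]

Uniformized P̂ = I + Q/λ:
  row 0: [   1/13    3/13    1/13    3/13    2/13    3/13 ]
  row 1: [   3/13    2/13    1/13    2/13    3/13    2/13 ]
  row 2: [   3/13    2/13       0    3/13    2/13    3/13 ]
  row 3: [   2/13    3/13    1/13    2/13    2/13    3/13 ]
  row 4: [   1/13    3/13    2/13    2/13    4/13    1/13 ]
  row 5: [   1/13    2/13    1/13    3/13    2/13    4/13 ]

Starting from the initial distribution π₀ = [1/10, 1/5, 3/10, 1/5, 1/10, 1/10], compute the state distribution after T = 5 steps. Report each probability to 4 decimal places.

π = [0.1343, 0.1938, 0.0857, 0.1862, 0.1994, 0.2006]

t=0: π = [0.1000, 0.2000, 0.3000, 0.2000, 0.1000, 0.1000]
t=1: π = [0.1692, 0.1846, 0.0615, 0.1923, 0.1846, 0.2077]
t=2: π = [0.1296, 0.1959, 0.0864, 0.1876, 0.1964, 0.2041]
t=3: π = [0.1348, 0.1934, 0.0854, 0.1862, 0.1991, 0.2012]
t=4: π = [0.1341, 0.1939, 0.0857, 0.1863, 0.1994, 0.2007]
t=5: π = [0.1343, 0.1938, 0.0857, 0.1862, 0.1994, 0.2006]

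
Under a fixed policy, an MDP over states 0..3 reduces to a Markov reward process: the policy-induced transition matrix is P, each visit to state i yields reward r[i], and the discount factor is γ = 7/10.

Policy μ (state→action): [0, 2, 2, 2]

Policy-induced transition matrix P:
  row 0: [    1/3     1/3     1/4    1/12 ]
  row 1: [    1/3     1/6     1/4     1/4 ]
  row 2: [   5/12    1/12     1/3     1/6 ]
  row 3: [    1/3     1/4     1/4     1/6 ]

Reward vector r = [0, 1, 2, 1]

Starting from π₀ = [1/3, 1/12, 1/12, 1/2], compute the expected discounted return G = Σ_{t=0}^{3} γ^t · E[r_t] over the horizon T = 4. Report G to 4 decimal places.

G = 2.1553

t=0: π = [0.3333, 0.0833, 0.0833, 0.5000], E[r] = 0.7500, γ^t·E[r] = 0.750000, running G = 0.750000
t=1: π = [0.3403, 0.2569, 0.2569, 0.1458], E[r] = 0.9167, γ^t·E[r] = 0.641667, running G = 1.391667
t=2: π = [0.3547, 0.2141, 0.2714, 0.1597], E[r] = 0.9167, γ^t·E[r] = 0.449167, running G = 1.840833
t=3: π = [0.3560, 0.2165, 0.2726, 0.1549], E[r] = 0.9167, γ^t·E[r] = 0.314417, running G = 2.155250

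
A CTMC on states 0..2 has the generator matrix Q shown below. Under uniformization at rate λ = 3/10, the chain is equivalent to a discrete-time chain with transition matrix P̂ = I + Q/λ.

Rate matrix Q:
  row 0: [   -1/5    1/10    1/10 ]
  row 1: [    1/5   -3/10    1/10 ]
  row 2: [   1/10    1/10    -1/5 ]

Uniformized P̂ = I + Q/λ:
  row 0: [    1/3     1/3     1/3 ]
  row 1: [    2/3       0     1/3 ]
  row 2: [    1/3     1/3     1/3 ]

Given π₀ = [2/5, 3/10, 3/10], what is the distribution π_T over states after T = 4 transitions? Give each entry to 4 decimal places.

π = [0.4160, 0.2506, 0.3333]

t=0: π = [0.4000, 0.3000, 0.3000]
t=1: π = [0.4333, 0.2333, 0.3333]
t=2: π = [0.4111, 0.2556, 0.3333]
t=3: π = [0.4185, 0.2481, 0.3333]
t=4: π = [0.4160, 0.2506, 0.3333]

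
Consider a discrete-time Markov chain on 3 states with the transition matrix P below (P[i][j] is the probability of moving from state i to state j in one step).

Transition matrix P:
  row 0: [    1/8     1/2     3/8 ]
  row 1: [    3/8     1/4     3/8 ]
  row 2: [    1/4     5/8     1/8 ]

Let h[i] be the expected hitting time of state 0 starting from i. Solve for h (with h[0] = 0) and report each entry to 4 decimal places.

First-step conditioning: h[0] = 0; for i ≠ 0, h[i] = 1 + Σ_k P[i][k]·h[k].
  h[1] = 1 + 1/4·h[1] + 3/8·h[2]
  h[2] = 1 + 5/8·h[1] + 1/8·h[2]
Solving the 2×2 linear system over states ≠ 0 gives exactly h = [0, 80/27, 88/27] (h[0] = 0 is the target).

h = [0.0000, 2.9630, 3.2593]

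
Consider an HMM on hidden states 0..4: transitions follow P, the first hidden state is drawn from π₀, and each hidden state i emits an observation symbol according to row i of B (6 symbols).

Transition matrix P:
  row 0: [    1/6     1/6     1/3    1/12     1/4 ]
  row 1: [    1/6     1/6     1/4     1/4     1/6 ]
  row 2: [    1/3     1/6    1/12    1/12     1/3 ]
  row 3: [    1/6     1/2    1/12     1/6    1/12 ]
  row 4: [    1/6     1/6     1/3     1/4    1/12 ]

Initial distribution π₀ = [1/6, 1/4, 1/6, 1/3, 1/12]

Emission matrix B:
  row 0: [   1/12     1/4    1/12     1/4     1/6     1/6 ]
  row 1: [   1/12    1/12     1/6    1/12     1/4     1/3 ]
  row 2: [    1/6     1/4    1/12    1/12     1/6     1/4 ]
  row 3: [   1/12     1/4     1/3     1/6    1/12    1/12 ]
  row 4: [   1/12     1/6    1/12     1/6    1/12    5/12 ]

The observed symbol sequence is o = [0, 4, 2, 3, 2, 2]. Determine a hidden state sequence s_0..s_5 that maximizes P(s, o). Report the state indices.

path = [3, 1, 3, 1, 3, 1]

t=0: δ = [1.389e-02, 2.083e-02, 2.778e-02, 2.778e-02, 6.944e-03]  (obs o_0=0)
t=1: δ = [1.543e-03, 3.472e-03, 8.681e-04, 4.340e-04, 7.716e-04]  ψ = [2, 3, 1, 1, 2]  (obs o_1=4)
t=2: δ = [4.823e-05, 9.645e-05, 7.234e-05, 2.894e-04, 4.823e-05]  ψ = [1, 1, 1, 1, 1]  (obs o_2=2)
t=3: δ = [1.206e-05, 1.206e-05, 2.009e-06, 8.038e-06, 4.019e-06]  ψ = [3, 3, 1, 3, 2]  (obs o_3=3)
t=4: δ = [1.674e-07, 6.698e-07, 3.349e-07, 1.005e-06, 2.512e-07]  ψ = [0, 3, 0, 1, 0]  (obs o_4=2)
t=5: δ = [1.395e-08, 8.372e-08, 1.395e-08, 5.582e-08, 9.303e-09]  ψ = [3, 3, 1, 1, 1]  (obs o_5=2)
backtrack: best end state = 1; path = [3, 1, 3, 1, 3, 1]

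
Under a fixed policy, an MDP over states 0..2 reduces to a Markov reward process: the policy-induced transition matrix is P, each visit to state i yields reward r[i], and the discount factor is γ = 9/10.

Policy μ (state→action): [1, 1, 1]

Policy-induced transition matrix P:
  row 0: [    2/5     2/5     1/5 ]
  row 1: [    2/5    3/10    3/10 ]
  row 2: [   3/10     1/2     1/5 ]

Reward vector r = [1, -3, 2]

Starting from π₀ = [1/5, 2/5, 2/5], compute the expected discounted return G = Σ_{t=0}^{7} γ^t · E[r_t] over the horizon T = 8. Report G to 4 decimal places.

G = -1.6684

t=0: π = [0.2000, 0.4000, 0.4000], E[r] = -0.2000, γ^t·E[r] = -0.200000, running G = -0.200000
t=1: π = [0.3600, 0.4000, 0.2400], E[r] = -0.3600, γ^t·E[r] = -0.324000, running G = -0.524000
t=2: π = [0.3760, 0.3840, 0.2400], E[r] = -0.2960, γ^t·E[r] = -0.239760, running G = -0.763760
t=3: π = [0.3760, 0.3856, 0.2384], E[r] = -0.3040, γ^t·E[r] = -0.221616, running G = -0.985376
t=4: π = [0.3762, 0.3853, 0.2386], E[r] = -0.3026, γ^t·E[r] = -0.198510, running G = -1.183886
t=5: π = [0.3761, 0.3853, 0.2385], E[r] = -0.3028, γ^t·E[r] = -0.178791, running G = -1.362677
t=6: π = [0.3761, 0.3853, 0.2385], E[r] = -0.3027, γ^t·E[r] = -0.160892, running G = -1.523569
t=7: π = [0.3761, 0.3853, 0.2385], E[r] = -0.3028, γ^t·E[r] = -0.144806, running G = -1.668375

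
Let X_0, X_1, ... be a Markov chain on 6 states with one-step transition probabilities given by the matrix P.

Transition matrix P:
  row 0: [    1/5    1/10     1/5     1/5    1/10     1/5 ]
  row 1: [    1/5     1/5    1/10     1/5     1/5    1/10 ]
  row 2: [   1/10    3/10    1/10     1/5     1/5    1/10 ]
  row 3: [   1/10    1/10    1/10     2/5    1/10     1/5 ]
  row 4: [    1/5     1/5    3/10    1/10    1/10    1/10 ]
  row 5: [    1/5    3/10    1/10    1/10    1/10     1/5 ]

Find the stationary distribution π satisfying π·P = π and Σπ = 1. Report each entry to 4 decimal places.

π = [0.1643, 0.1918, 0.1431, 0.2142, 0.1335, 0.1532]

Balance equations π_j = Σ_i π_i·P[i][j]:
  π_0 = 1/5·π_0 + 1/5·π_1 + 1/10·π_2 + 1/10·π_3 + 1/5·π_4 + 1/5·π_5
  π_1 = 1/10·π_0 + 1/5·π_1 + 3/10·π_2 + 1/10·π_3 + 1/5·π_4 + 3/10·π_5
  π_2 = 1/5·π_0 + 1/10·π_1 + 1/10·π_2 + 1/10·π_3 + 3/10·π_4 + 1/10·π_5
  π_3 = 1/5·π_0 + 1/5·π_1 + 1/5·π_2 + 2/5·π_3 + 1/10·π_4 + 1/10·π_5
  π_4 = 1/10·π_0 + 1/5·π_1 + 1/5·π_2 + 1/10·π_3 + 1/10·π_4 + 1/10·π_5
  normalize: π_0 + π_1 + π_2 + π_3 + π_4 + π_5 = 1
Solving the linear system gives exactly π = [13129/79923, 15328/79923, 3813/26641, 17117/79923, 10669/79923, 12241/79923].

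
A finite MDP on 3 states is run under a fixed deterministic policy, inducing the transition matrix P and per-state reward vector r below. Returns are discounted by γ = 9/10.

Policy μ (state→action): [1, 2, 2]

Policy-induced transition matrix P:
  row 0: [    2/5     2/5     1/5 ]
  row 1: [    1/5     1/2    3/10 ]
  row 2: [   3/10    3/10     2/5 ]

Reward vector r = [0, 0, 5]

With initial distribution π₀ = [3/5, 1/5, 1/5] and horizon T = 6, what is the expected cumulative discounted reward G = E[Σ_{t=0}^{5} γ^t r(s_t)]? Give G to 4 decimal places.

G = 6.3231

t=0: π = [0.6000, 0.2000, 0.2000], E[r] = 1.0000, γ^t·E[r] = 1.000000, running G = 1.000000
t=1: π = [0.3400, 0.4000, 0.2600], E[r] = 1.3000, γ^t·E[r] = 1.170000, running G = 2.170000
t=2: π = [0.2940, 0.4140, 0.2920], E[r] = 1.4600, γ^t·E[r] = 1.182600, running G = 3.352600
t=3: π = [0.2880, 0.4122, 0.2998], E[r] = 1.4990, γ^t·E[r] = 1.092771, running G = 4.445371
t=4: π = [0.2876, 0.4112, 0.3012], E[r] = 1.5059, γ^t·E[r] = 0.988021, running G = 5.433392
t=5: π = [0.2876, 0.4110, 0.3014], E[r] = 1.5068, γ^t·E[r] = 0.889750, running G = 6.323142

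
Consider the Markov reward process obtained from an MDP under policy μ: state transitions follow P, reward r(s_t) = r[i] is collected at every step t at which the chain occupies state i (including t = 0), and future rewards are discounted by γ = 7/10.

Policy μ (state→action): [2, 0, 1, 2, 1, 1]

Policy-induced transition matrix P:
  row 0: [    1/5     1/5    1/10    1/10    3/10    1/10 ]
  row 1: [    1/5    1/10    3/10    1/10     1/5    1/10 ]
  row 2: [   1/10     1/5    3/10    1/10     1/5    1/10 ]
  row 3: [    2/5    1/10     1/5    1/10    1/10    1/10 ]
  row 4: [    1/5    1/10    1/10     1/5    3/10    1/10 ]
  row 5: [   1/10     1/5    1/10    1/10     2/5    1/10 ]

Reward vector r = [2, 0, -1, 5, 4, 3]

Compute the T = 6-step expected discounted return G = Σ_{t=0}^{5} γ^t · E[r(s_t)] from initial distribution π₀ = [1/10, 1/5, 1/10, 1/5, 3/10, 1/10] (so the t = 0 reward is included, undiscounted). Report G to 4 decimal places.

t=0: π = [0.1000, 0.2000, 0.1000, 0.2000, 0.3000, 0.1000], E[r] = 2.6000, γ^t·E[r] = 2.600000, running G = 2.600000
t=1: π = [0.2200, 0.1300, 0.1800, 0.1300, 0.2400, 0.1000], E[r] = 2.1700, γ^t·E[r] = 1.519000, running G = 4.119000
t=2: π = [0.1980, 0.1500, 0.1750, 0.1240, 0.2530, 0.1000], E[r] = 2.1530, γ^t·E[r] = 1.054970, running G = 5.173970
t=3: π = [0.1973, 0.1473, 0.1774, 0.1253, 0.2527, 0.1000], E[r] = 2.1545, γ^t·E[r] = 0.738994, running G = 5.912964
t=4: π = [0.1973, 0.1475, 0.1775, 0.1253, 0.2525, 0.1000], E[r] = 2.1534, γ^t·E[r] = 0.517031, running G = 6.429995
t=5: π = [0.1973, 0.1475, 0.1775, 0.1252, 0.2525, 0.1000], E[r] = 2.1531, γ^t·E[r] = 0.361879, running G = 6.791873

G = 6.7919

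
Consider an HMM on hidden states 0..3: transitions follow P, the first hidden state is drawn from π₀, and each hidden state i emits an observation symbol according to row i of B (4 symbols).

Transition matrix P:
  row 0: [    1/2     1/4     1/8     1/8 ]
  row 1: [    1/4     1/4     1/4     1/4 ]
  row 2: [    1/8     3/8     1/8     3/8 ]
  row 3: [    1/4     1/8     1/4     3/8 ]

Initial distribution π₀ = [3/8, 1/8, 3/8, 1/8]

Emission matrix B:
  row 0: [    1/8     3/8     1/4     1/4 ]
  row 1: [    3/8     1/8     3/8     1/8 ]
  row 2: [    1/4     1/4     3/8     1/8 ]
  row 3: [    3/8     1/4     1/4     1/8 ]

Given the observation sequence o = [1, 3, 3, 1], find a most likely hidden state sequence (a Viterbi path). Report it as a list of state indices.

t=0: δ = [1.406e-01, 1.562e-02, 9.375e-02, 3.125e-02]  (obs o_0=1)
t=1: δ = [1.758e-02, 4.395e-03, 2.197e-03, 4.395e-03]  ψ = [0, 0, 0, 2]  (obs o_1=3)
t=2: δ = [2.197e-03, 5.493e-04, 2.747e-04, 2.747e-04]  ψ = [0, 0, 0, 0]  (obs o_2=3)
t=3: δ = [4.120e-04, 6.866e-05, 6.866e-05, 6.866e-05]  ψ = [0, 0, 0, 0]  (obs o_3=1)
backtrack: best end state = 0; path = [0, 0, 0, 0]

path = [0, 0, 0, 0]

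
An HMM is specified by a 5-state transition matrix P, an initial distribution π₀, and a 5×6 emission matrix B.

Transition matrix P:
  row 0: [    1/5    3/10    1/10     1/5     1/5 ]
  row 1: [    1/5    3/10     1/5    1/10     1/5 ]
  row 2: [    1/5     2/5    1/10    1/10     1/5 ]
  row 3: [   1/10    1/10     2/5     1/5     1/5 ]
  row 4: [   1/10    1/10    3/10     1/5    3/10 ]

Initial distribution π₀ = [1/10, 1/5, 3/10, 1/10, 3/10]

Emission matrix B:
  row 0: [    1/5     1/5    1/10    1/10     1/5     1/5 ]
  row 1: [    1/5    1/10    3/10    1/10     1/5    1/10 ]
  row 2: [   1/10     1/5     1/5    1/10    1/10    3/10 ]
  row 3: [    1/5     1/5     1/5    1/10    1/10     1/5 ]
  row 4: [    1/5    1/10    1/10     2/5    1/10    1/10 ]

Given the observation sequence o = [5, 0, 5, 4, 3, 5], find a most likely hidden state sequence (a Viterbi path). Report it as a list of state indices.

t=0: δ = [2.000e-02, 2.000e-02, 9.000e-02, 2.000e-02, 3.000e-02]  (obs o_0=5)
t=1: δ = [3.600e-03, 7.200e-03, 9.000e-04, 1.800e-03, 3.600e-03]  ψ = [2, 2, 2, 2, 2]  (obs o_1=0)
t=2: δ = [2.880e-04, 2.160e-04, 4.320e-04, 1.440e-04, 1.440e-04]  ψ = [1, 1, 1, 0, 1]  (obs o_2=5)
t=3: δ = [1.728e-05, 3.456e-05, 5.760e-06, 5.760e-06, 8.640e-06]  ψ = [2, 2, 3, 0, 2]  (obs o_3=4)
t=4: δ = [6.912e-07, 1.037e-06, 6.912e-07, 3.456e-07, 2.765e-06]  ψ = [1, 1, 1, 0, 1]  (obs o_4=3)
t=5: δ = [5.530e-08, 3.110e-08, 2.488e-07, 1.106e-07, 8.294e-08]  ψ = [4, 1, 4, 4, 4]  (obs o_5=5)
backtrack: best end state = 2; path = [2, 1, 2, 1, 4, 2]

path = [2, 1, 2, 1, 4, 2]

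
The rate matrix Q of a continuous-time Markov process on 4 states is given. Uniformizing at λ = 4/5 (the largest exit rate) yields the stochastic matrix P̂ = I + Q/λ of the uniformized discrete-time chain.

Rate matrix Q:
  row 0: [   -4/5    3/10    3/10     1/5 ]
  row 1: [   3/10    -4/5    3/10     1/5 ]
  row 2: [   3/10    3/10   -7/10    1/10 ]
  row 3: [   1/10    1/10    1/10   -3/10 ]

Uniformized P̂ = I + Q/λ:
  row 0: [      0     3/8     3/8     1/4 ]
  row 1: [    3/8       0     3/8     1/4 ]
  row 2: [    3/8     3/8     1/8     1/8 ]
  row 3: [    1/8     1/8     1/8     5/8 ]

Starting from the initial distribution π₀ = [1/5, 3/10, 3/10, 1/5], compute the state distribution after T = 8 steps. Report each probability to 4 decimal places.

π = [0.2084, 0.2084, 0.2292, 0.3540]

t=0: π = [0.2000, 0.3000, 0.3000, 0.2000]
t=1: π = [0.2500, 0.2125, 0.2500, 0.2875]
t=2: π = [0.2094, 0.2234, 0.2406, 0.3266]
t=3: π = [0.2148, 0.2096, 0.2332, 0.3424]
t=4: π = [0.2088, 0.2108, 0.2311, 0.3492]
t=5: π = [0.2094, 0.2086, 0.2299, 0.3521]
t=6: π = [0.2085, 0.2087, 0.2295, 0.3533]
t=7: π = [0.2085, 0.2084, 0.2293, 0.3538]
t=8: π = [0.2084, 0.2084, 0.2292, 0.3540]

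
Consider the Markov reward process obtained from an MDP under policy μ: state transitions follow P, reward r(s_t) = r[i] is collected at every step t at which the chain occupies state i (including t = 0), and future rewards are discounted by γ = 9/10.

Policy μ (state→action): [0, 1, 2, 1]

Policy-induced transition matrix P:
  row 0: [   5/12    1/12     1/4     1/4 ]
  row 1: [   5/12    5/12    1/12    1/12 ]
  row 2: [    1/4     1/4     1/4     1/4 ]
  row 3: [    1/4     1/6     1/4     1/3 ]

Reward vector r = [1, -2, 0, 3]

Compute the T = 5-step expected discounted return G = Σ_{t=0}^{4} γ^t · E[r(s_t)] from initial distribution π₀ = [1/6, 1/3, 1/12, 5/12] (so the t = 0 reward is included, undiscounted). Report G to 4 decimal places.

G = 2.5855

t=0: π = [0.1667, 0.3333, 0.0833, 0.4167], E[r] = 0.7500, γ^t·E[r] = 0.750000, running G = 0.750000
t=1: π = [0.3333, 0.2431, 0.1944, 0.2292], E[r] = 0.5347, γ^t·E[r] = 0.481250, running G = 1.231250
t=2: π = [0.3461, 0.2159, 0.2095, 0.2286], E[r] = 0.6001, γ^t·E[r] = 0.486094, running G = 1.717344
t=3: π = [0.3437, 0.2092, 0.2140, 0.2331], E[r] = 0.6244, γ^t·E[r] = 0.455168, running G = 2.172512
t=4: π = [0.3422, 0.2082, 0.2151, 0.2345], E[r] = 0.6294, γ^t·E[r] = 0.412976, running G = 2.585488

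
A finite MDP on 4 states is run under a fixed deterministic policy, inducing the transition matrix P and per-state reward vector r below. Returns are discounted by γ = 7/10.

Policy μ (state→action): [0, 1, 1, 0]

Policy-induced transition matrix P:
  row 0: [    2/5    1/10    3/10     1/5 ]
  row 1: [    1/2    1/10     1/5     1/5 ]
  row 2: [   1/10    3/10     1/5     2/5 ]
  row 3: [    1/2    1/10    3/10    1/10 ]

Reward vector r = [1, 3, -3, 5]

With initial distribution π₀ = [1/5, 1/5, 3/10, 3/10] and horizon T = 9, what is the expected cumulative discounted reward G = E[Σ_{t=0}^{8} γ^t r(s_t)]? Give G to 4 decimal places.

t=0: π = [0.2000, 0.2000, 0.3000, 0.3000], E[r] = 1.4000, γ^t·E[r] = 1.400000, running G = 1.400000
t=1: π = [0.3600, 0.1600, 0.2500, 0.2300], E[r] = 1.2400, γ^t·E[r] = 0.868000, running G = 2.268000
t=2: π = [0.3640, 0.1500, 0.2590, 0.2270], E[r] = 1.1720, γ^t·E[r] = 0.574280, running G = 2.842280
t=3: π = [0.3600, 0.1518, 0.2591, 0.2291], E[r] = 1.1836, γ^t·E[r] = 0.405975, running G = 3.248255
t=4: π = [0.3604, 0.1518, 0.2589, 0.2289], E[r] = 1.1836, γ^t·E[r] = 0.284192, running G = 3.532447
t=5: π = [0.3604, 0.1518, 0.2589, 0.2289], E[r] = 1.1834, γ^t·E[r] = 0.198897, running G = 3.731344
t=6: π = [0.3604, 0.1518, 0.2589, 0.2289], E[r] = 1.1834, γ^t·E[r] = 0.139230, running G = 3.870575
t=7: π = [0.3604, 0.1518, 0.2589, 0.2289], E[r] = 1.1834, γ^t·E[r] = 0.097462, running G = 3.968036
t=8: π = [0.3604, 0.1518, 0.2589, 0.2289], E[r] = 1.1834, γ^t·E[r] = 0.068223, running G = 4.036259

G = 4.0363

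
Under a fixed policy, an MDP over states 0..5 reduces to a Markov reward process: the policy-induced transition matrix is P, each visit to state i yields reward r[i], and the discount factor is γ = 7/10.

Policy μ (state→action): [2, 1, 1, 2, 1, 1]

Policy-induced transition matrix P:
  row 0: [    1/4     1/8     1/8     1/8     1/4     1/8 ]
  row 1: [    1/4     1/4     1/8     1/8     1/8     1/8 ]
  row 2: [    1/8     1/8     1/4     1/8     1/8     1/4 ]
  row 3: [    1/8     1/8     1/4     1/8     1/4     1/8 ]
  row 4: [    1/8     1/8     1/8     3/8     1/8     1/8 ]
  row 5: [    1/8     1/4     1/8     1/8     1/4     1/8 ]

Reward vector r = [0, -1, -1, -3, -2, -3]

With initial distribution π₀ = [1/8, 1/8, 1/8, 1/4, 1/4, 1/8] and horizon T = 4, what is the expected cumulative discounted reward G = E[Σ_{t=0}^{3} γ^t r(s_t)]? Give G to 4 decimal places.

G = -4.4364

t=0: π = [0.1250, 0.1250, 0.1250, 0.2500, 0.2500, 0.1250], E[r] = -1.8750, γ^t·E[r] = -1.875000, running G = -1.875000
t=1: π = [0.1563, 0.1563, 0.1719, 0.1875, 0.1875, 0.1406], E[r] = -1.6875, γ^t·E[r] = -1.181250, running G = -3.056250
t=2: π = [0.1641, 0.1621, 0.1699, 0.1719, 0.1855, 0.1465], E[r] = -1.6582, γ^t·E[r] = -0.812520, running G = -3.868770
t=3: π = [0.1658, 0.1636, 0.1677, 0.1714, 0.1853, 0.1462], E[r] = -1.6548, γ^t·E[r] = -0.567591, running G = -4.436361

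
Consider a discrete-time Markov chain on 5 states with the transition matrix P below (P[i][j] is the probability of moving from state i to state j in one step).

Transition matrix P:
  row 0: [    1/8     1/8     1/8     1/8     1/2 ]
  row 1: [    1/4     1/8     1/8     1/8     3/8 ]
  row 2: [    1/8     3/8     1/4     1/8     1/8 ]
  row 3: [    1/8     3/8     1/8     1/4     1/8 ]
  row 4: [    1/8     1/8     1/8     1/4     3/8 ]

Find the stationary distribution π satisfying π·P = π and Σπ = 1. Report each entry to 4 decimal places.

Balance equations π_j = Σ_i π_i·P[i][j]:
  π_0 = 1/8·π_0 + 1/4·π_1 + 1/8·π_2 + 1/8·π_3 + 1/8·π_4
  π_1 = 1/8·π_0 + 1/8·π_1 + 3/8·π_2 + 3/8·π_3 + 1/8·π_4
  π_2 = 1/8·π_0 + 1/8·π_1 + 1/4·π_2 + 1/8·π_3 + 1/8·π_4
  π_3 = 1/8·π_0 + 1/8·π_1 + 1/8·π_2 + 1/4·π_3 + 1/4·π_4
  normalize: π_0 + π_1 + π_2 + π_3 + π_4 = 1
Solving the linear system gives exactly π = [8/53, 11/53, 1/7, 139/742, 33/106].

π = [0.1509, 0.2075, 0.1429, 0.1873, 0.3113]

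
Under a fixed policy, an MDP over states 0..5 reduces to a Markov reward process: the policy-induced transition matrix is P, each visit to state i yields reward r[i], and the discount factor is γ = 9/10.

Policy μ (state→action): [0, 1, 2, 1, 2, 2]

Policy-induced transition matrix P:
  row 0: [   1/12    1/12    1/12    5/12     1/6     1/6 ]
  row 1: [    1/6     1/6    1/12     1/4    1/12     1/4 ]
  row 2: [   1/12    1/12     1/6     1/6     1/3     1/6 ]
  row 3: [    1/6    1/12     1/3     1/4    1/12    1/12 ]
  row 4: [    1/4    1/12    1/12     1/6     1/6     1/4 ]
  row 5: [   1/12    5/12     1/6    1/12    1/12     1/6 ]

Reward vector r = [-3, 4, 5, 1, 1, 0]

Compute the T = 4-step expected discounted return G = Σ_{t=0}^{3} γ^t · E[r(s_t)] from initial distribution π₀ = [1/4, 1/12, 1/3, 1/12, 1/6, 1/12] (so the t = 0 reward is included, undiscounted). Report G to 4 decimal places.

t=0: π = [0.2500, 0.0833, 0.3333, 0.0833, 0.1667, 0.0833], E[r] = 1.5000, γ^t·E[r] = 1.500000, running G = 1.500000
t=1: π = [0.1250, 0.1181, 0.1389, 0.2361, 0.2014, 0.1806], E[r] = 1.2292, γ^t·E[r] = 1.106250, running G = 2.606250
t=2: π = [0.1464, 0.1534, 0.1690, 0.2124, 0.1453, 0.1736], E[r] = 1.3767, γ^t·E[r] = 1.115156, running G = 3.721406
t=3: π = [0.1380, 0.1540, 0.1650, 0.2193, 0.1499, 0.1739], E[r] = 1.3959, γ^t·E[r] = 1.017633, running G = 4.739039

G = 4.7390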